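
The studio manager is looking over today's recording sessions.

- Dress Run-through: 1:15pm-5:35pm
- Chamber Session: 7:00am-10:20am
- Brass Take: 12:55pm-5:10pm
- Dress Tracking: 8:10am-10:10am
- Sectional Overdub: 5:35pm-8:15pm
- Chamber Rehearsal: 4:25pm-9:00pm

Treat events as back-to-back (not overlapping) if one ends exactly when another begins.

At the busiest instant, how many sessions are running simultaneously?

3

Walk through starts and ends in time order (an end at T is processed before a start at T):
7:00am start Chamber Session → 1
8:10am start Dress Tracking → 2
10:10am end Dress Tracking → 1
10:20am end Chamber Session → 0
12:55pm start Brass Take → 1
1:15pm start Dress Run-through → 2
4:25pm start Chamber Rehearsal → 3
5:10pm end Brass Take → 2
5:35pm end Dress Run-through → 1
5:35pm start Sectional Overdub → 2
8:15pm end Sectional Overdub → 1
9:00pm end Chamber Rehearsal → 0
Peak is 3, at 4:25pm (Brass Take, Chamber Rehearsal, Dress Run-through).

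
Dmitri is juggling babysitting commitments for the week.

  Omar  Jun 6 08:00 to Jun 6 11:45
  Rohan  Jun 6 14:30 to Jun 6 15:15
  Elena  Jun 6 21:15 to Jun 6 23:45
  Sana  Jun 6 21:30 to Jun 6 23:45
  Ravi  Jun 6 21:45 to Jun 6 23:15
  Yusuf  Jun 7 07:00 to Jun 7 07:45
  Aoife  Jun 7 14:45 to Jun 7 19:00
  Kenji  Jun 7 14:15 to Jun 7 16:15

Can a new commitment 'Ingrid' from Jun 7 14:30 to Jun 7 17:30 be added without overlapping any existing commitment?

No — it overlaps Aoife, Kenji

Omar: ends Jun 6 11:45 at or before Ingrid starts Jun 7 14:30 → clear.
Rohan: ends Jun 6 15:15 at or before Ingrid starts Jun 7 14:30 → clear.
Elena: ends Jun 6 23:45 at or before Ingrid starts Jun 7 14:30 → clear.
Sana: ends Jun 6 23:45 at or before Ingrid starts Jun 7 14:30 → clear.
Ravi: ends Jun 6 23:15 at or before Ingrid starts Jun 7 14:30 → clear.
Yusuf: ends Jun 7 07:45 at or before Ingrid starts Jun 7 14:30 → clear.
Kenji: starts Jun 7 14:15 before Ingrid ends Jun 7 17:30, and ends Jun 7 16:15 after Ingrid starts Jun 7 14:30 → overlap.
Aoife: starts Jun 7 14:45 before Ingrid ends Jun 7 17:30, and ends Jun 7 19:00 after Ingrid starts Jun 7 14:30 → overlap.
Ingrid overlaps Aoife, Kenji.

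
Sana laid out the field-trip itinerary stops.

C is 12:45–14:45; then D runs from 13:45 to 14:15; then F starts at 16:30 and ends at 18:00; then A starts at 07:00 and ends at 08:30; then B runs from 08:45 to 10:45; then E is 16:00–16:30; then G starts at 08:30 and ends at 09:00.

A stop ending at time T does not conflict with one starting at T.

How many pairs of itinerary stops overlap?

2

Sorted by start: A, G, B, C, D, E, F.
G starts exactly when A ends (back-to-back, no overlap); A is clear from here.
B starts before G ends → G and B overlap.
C starts after G ends; G is clear from here.
C starts after B ends; B is clear from here.
D starts before C ends → C and D overlap.
E starts after C ends; C is clear from here.
E starts after D ends; D is clear from here.
F starts exactly when E ends (back-to-back, no overlap).
Overlapping pairs: B & G, C & D — 2 in total.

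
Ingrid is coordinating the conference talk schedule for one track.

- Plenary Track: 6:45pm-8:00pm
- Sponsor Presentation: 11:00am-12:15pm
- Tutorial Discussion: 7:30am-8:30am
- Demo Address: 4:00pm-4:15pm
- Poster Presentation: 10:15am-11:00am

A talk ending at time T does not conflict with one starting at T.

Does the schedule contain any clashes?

No

Sorted by start: Tutorial Discussion, Poster Presentation, Sponsor Presentation, Demo Address, Plenary Track.
Poster Presentation starts after Tutorial Discussion ends, so Tutorial Discussion has no further overlaps.
Sponsor Presentation starts exactly when Poster Presentation ends (back-to-back, no overlap), so Poster Presentation has no further overlaps.
Demo Address starts after Sponsor Presentation ends, so Sponsor Presentation has no further overlaps.
Plenary Track starts after Demo Address ends.
Every pair is clear; the schedule has no overlaps.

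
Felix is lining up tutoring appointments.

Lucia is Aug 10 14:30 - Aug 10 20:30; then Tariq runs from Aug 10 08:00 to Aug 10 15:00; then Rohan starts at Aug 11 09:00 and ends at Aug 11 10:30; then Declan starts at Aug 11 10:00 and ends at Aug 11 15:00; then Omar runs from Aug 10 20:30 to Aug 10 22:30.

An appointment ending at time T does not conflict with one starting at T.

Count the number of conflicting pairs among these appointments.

Sorted by start: Tariq, Lucia, Omar, Rohan, Declan.
Lucia starts before Tariq ends → Tariq and Lucia overlap.
Omar starts after Tariq ends; Tariq is clear from here.
Omar starts exactly when Lucia ends (back-to-back, no overlap); Lucia is clear from here.
Rohan starts after Omar ends; Omar is clear from here.
Declan starts before Rohan ends → Rohan and Declan overlap.
Overlapping pairs: Declan & Rohan, Lucia & Tariq — 2 in total.

2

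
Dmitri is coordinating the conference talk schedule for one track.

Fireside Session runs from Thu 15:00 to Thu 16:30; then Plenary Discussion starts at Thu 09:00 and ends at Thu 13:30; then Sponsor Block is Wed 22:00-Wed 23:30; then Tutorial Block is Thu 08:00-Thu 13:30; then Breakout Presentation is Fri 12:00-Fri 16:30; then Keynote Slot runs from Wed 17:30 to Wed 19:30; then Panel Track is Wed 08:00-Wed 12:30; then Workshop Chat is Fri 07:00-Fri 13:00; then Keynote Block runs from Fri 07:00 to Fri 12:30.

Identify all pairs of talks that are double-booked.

Breakout Presentation & Keynote Block, Breakout Presentation & Workshop Chat, Keynote Block & Workshop Chat, Plenary Discussion & Tutorial Block

Sorted by start: Panel Track, Keynote Slot, Sponsor Block, Tutorial Block, Plenary Discussion, Fireside Session, Workshop Chat, Keynote Block, Breakout Presentation.
Keynote Slot starts after Panel Track ends — done with Panel Track.
Sponsor Block starts after Keynote Slot ends — done with Keynote Slot.
Tutorial Block starts after Sponsor Block ends — done with Sponsor Block.
Plenary Discussion starts before Tutorial Block ends → Tutorial Block and Plenary Discussion overlap.
Fireside Session starts after Tutorial Block ends — done with Tutorial Block.
Fireside Session starts after Plenary Discussion ends — done with Plenary Discussion.
Workshop Chat starts after Fireside Session ends — done with Fireside Session.
Keynote Block starts before Workshop Chat ends → Workshop Chat and Keynote Block overlap.
Breakout Presentation starts before Workshop Chat ends → Workshop Chat and Breakout Presentation overlap.
Breakout Presentation starts before Keynote Block ends → Keynote Block and Breakout Presentation overlap.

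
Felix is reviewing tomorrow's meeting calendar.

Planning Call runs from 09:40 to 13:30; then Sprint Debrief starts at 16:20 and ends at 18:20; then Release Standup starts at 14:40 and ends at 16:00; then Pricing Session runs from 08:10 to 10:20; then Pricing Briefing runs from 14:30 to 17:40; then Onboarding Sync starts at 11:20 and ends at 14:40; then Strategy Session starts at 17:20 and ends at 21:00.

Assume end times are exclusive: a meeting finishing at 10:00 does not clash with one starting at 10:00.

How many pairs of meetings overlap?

7

Sorted by start: Pricing Session, Planning Call, Onboarding Sync, Pricing Briefing, Release Standup, Sprint Debrief, Strategy Session.
Planning Call starts before Pricing Session ends → Pricing Session and Planning Call overlap.
Onboarding Sync starts after Pricing Session ends, so nothing later overlaps Pricing Session either.
Onboarding Sync starts before Planning Call ends → Planning Call and Onboarding Sync overlap.
Pricing Briefing starts after Planning Call ends, so nothing later overlaps Planning Call either.
Pricing Briefing starts before Onboarding Sync ends → Onboarding Sync and Pricing Briefing overlap.
Release Standup starts exactly when Onboarding Sync ends (back-to-back, no overlap), so nothing later overlaps Onboarding Sync either.
Release Standup starts before Pricing Briefing ends → Pricing Briefing and Release Standup overlap.
Sprint Debrief starts before Pricing Briefing ends → Pricing Briefing and Sprint Debrief overlap.
Strategy Session starts before Pricing Briefing ends → Pricing Briefing and Strategy Session overlap.
Sprint Debrief starts after Release Standup ends, so nothing later overlaps Release Standup either.
Strategy Session starts before Sprint Debrief ends → Sprint Debrief and Strategy Session overlap.
Overlapping pairs: Onboarding Sync & Planning Call, Onboarding Sync & Pricing Briefing, Planning Call & Pricing Session, Pricing Briefing & Release Standup, Pricing Briefing & Sprint Debrief, Pricing Briefing & Strategy Session, Sprint Debrief & Strategy Session — 7 in total.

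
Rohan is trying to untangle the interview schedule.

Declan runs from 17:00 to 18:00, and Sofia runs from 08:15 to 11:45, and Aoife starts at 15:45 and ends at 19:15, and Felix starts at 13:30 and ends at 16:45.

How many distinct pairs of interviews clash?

2

Sorted by start: Sofia, Felix, Aoife, Declan.
Felix starts after Sofia ends, so nothing later overlaps Sofia either.
Aoife starts before Felix ends → Felix and Aoife overlap.
Declan starts after Felix ends.
Declan starts before Aoife ends → Aoife and Declan overlap.
Overlapping pairs: Aoife & Declan, Aoife & Felix — 2 in total.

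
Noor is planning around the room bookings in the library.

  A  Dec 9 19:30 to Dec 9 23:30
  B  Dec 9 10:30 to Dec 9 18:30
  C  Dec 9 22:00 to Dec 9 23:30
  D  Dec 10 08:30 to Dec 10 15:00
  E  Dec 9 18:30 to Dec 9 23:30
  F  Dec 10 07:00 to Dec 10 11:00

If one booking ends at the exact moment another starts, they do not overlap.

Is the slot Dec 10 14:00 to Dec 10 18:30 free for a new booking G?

No — it overlaps D

B: ends Dec 9 18:30 at or before G starts Dec 10 14:00 → clear.
E: ends Dec 9 23:30 at or before G starts Dec 10 14:00 → clear.
A: ends Dec 9 23:30 at or before G starts Dec 10 14:00 → clear.
C: ends Dec 9 23:30 at or before G starts Dec 10 14:00 → clear.
F: ends Dec 10 11:00 at or before G starts Dec 10 14:00 → clear.
D: starts Dec 10 08:30 before G ends Dec 10 18:30, and ends Dec 10 15:00 after G starts Dec 10 14:00 → overlap.
G overlaps D.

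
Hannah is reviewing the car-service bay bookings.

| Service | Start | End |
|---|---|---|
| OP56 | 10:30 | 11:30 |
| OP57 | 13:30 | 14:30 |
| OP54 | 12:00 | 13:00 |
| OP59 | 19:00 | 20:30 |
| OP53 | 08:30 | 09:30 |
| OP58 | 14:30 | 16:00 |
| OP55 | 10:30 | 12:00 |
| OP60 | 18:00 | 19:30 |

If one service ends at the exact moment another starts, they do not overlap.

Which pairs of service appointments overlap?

Sorted by start: OP53, OP55, OP56, OP54, OP57, OP58, OP60, OP59.
OP55 starts after OP53 ends — done with OP53.
OP56 starts before OP55 ends → OP55 and OP56 overlap.
OP54 starts exactly when OP55 ends (back-to-back, no overlap) — done with OP55.
OP54 starts after OP56 ends — done with OP56.
OP57 starts after OP54 ends — done with OP54.
OP58 starts exactly when OP57 ends (back-to-back, no overlap) — done with OP57.
OP60 starts after OP58 ends — done with OP58.
OP59 starts before OP60 ends → OP60 and OP59 overlap.

OP55 & OP56, OP59 & OP60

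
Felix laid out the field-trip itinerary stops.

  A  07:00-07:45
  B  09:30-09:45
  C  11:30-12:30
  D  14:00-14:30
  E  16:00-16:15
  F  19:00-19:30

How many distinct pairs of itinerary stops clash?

Sorted by start: A, B, C, D, E, F.
B starts after A ends; A is clear from here.
C starts after B ends; B is clear from here.
D starts after C ends; C is clear from here.
E starts after D ends; D is clear from here.
F starts after E ends.
No pair overlaps.

0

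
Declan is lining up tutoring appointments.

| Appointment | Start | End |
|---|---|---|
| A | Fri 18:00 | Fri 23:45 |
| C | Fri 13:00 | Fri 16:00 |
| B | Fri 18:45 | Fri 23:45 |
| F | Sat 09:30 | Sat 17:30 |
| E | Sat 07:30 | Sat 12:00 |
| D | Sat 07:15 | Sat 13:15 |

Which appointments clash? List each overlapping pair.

Sorted by start: C, A, B, D, E, F.
A starts after C ends, so C has no further overlaps.
B starts before A ends → A and B overlap.
D starts after A ends, so A has no further overlaps.
D starts after B ends, so B has no further overlaps.
E starts before D ends → D and E overlap.
F starts before D ends → D and F overlap.
F starts before E ends → E and F overlap.

A & B, D & E, D & F, E & F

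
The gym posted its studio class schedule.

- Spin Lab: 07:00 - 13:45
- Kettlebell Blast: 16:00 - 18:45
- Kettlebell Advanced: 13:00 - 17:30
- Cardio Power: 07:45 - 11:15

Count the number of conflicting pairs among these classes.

3

Sorted by start: Spin Lab, Cardio Power, Kettlebell Advanced, Kettlebell Blast.
Cardio Power starts before Spin Lab ends → Spin Lab and Cardio Power overlap.
Kettlebell Advanced starts before Spin Lab ends → Spin Lab and Kettlebell Advanced overlap.
Kettlebell Blast starts after Spin Lab ends.
Kettlebell Advanced starts after Cardio Power ends, so nothing later overlaps Cardio Power either.
Kettlebell Blast starts before Kettlebell Advanced ends → Kettlebell Advanced and Kettlebell Blast overlap.
Overlapping pairs: Cardio Power & Spin Lab, Kettlebell Advanced & Kettlebell Blast, Kettlebell Advanced & Spin Lab — 3 in total.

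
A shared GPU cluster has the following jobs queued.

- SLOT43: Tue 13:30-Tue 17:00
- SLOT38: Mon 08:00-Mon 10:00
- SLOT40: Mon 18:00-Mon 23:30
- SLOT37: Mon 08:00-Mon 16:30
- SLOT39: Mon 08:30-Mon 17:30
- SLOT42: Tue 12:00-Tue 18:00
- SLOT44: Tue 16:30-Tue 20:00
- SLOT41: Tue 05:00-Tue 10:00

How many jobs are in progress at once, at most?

3

Walk through starts and ends in time order (an end at T is processed before a start at T):
Mon 08:00 start SLOT37 → 1
Mon 08:00 start SLOT38 → 2
Mon 08:30 start SLOT39 → 3
Mon 10:00 end SLOT38 → 2
Mon 16:30 end SLOT37 → 1
Mon 17:30 end SLOT39 → 0
Mon 18:00 start SLOT40 → 1
Mon 23:30 end SLOT40 → 0
Tue 05:00 start SLOT41 → 1
Tue 10:00 end SLOT41 → 0
Tue 12:00 start SLOT42 → 1
Tue 13:30 start SLOT43 → 2
Tue 16:30 start SLOT44 → 3
Tue 17:00 end SLOT43 → 2
Tue 18:00 end SLOT42 → 1
Tue 20:00 end SLOT44 → 0
Peak is 3, at Mon 08:30 (SLOT37, SLOT38, SLOT39).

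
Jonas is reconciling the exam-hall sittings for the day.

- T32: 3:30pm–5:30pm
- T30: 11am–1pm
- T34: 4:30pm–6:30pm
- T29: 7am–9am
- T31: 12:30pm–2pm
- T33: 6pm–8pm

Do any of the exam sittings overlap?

Sorted by start: T29, T30, T31, T32, T34, T33.
T30 starts after T29 ends, so T29 has no further overlaps.
T31 starts before T30 ends → T30 and T31 overlap.
That's a conflict, so the schedule is not conflict-free.

Yes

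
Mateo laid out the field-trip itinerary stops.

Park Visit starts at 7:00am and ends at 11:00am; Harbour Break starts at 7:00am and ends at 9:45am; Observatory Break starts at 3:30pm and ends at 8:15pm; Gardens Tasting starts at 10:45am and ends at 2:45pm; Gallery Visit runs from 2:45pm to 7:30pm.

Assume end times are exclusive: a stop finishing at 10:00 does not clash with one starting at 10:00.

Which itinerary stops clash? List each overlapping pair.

Two intervals overlap when each starts before the other ends.
Sorted by start: Park Visit, Harbour Break, Gardens Tasting, Gallery Visit, Observatory Break.
Harbour Break starts before Park Visit ends → Park Visit and Harbour Break overlap.
Gardens Tasting starts before Park Visit ends → Park Visit and Gardens Tasting overlap.
Gallery Visit starts after Park Visit ends, so Park Visit has no further overlaps.
Gardens Tasting starts after Harbour Break ends, so Harbour Break has no further overlaps.
Gallery Visit starts exactly when Gardens Tasting ends (back-to-back, no overlap), so Gardens Tasting has no further overlaps.
Observatory Break starts before Gallery Visit ends → Gallery Visit and Observatory Break overlap.

Gallery Visit & Observatory Break, Gardens Tasting & Park Visit, Harbour Break & Park Visit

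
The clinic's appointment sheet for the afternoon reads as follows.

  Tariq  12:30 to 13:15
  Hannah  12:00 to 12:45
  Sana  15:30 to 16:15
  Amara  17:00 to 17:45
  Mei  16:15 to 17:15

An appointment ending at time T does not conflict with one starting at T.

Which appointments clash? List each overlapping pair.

Amara & Mei, Hannah & Tariq

Sorted by start: Hannah, Tariq, Sana, Mei, Amara.
Tariq starts before Hannah ends → Hannah and Tariq overlap.
Sana starts after Hannah ends; Hannah is clear from here.
Sana starts after Tariq ends; Tariq is clear from here.
Mei starts exactly when Sana ends (back-to-back, no overlap); Sana is clear from here.
Amara starts before Mei ends → Mei and Amara overlap.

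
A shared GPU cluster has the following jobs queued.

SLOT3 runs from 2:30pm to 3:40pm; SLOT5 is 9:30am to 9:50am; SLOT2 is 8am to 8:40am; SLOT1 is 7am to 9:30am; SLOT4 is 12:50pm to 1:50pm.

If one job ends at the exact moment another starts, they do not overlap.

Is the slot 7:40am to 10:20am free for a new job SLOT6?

SLOT1: starts 7am before SLOT6 ends 10:20am, and ends 9:30am after SLOT6 starts 7:40am → overlap.
SLOT2: starts 8am before SLOT6 ends 10:20am, and ends 8:40am after SLOT6 starts 7:40am → overlap.
SLOT5: starts 9:30am before SLOT6 ends 10:20am, and ends 9:50am after SLOT6 starts 7:40am → overlap.
SLOT4: starts 12:50pm at or after SLOT6 ends 10:20am → clear.
SLOT3: starts 2:30pm at or after SLOT6 ends 10:20am → clear.
SLOT6 overlaps SLOT1, SLOT2, SLOT5.

No — it overlaps SLOT1, SLOT2, SLOT5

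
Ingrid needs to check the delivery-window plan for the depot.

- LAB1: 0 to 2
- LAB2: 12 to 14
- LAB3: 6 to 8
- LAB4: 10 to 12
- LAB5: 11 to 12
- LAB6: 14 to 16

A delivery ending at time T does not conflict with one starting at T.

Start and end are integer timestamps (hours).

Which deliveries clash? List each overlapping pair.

LAB4 & LAB5

Two intervals overlap when each starts before the other ends.
Sorted by start: LAB1, LAB3, LAB4, LAB5, LAB2, LAB6.
LAB3 starts after LAB1 ends — done with LAB1.
LAB4 starts after LAB3 ends — done with LAB3.
LAB5 starts before LAB4 ends → LAB4 and LAB5 overlap.
LAB2 starts exactly when LAB4 ends (back-to-back, no overlap) — done with LAB4.
LAB2 starts exactly when LAB5 ends (back-to-back, no overlap) — done with LAB5.
LAB6 starts exactly when LAB2 ends (back-to-back, no overlap).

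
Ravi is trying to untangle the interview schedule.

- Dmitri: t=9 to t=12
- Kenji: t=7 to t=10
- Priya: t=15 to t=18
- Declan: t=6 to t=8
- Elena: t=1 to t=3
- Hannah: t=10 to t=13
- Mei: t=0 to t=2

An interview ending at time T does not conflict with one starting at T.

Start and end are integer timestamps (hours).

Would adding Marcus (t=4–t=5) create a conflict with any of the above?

Mei: ends t=2 at or before Marcus starts t=4 → clear.
Elena: ends t=3 at or before Marcus starts t=4 → clear.
Declan: starts t=6 at or after Marcus ends t=5 → clear.
Kenji: starts t=7 at or after Marcus ends t=5 → clear.
Dmitri: starts t=9 at or after Marcus ends t=5 → clear.
Hannah: starts t=10 at or after Marcus ends t=5 → clear.
Priya: starts t=15 at or after Marcus ends t=5 → clear.

No — it doesn't clash with anything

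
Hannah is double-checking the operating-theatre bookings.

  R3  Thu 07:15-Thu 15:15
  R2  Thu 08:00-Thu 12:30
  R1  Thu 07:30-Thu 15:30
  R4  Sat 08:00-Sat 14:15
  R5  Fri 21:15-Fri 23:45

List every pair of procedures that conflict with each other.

R1 & R2, R1 & R3, R2 & R3

Check each pair: they overlap iff neither finishes before the other starts.
Sorted by start: R3, R1, R2, R5, R4.
R1 starts before R3 ends → R3 and R1 overlap.
R2 starts before R3 ends → R3 and R2 overlap.
R5 starts after R3 ends; R3 is clear from here.
R2 starts before R1 ends → R1 and R2 overlap.
R5 starts after R1 ends; R1 is clear from here.
R5 starts after R2 ends; R2 is clear from here.
R4 starts after R5 ends.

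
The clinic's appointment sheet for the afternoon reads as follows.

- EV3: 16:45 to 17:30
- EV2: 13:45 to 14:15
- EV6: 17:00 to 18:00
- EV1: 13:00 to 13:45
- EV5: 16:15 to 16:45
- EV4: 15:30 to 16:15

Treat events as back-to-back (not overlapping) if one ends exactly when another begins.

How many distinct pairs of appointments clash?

Sorted by start: EV1, EV2, EV4, EV5, EV3, EV6.
EV2 starts exactly when EV1 ends (back-to-back, no overlap), so nothing later overlaps EV1 either.
EV4 starts after EV2 ends, so nothing later overlaps EV2 either.
EV5 starts exactly when EV4 ends (back-to-back, no overlap), so nothing later overlaps EV4 either.
EV3 starts exactly when EV5 ends (back-to-back, no overlap), so nothing later overlaps EV5 either.
EV6 starts before EV3 ends → EV3 and EV6 overlap.
Overlapping pairs: EV3 & EV6 — 1 in total.

1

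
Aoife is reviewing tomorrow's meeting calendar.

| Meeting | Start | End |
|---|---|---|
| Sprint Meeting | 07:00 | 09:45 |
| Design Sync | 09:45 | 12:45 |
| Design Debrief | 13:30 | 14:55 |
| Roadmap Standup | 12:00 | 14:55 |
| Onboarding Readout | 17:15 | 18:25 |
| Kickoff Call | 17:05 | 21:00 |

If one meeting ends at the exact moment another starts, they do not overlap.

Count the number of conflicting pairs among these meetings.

Two intervals overlap when each starts before the other ends.
Sorted by start: Sprint Meeting, Design Sync, Roadmap Standup, Design Debrief, Kickoff Call, Onboarding Readout.
Design Sync starts exactly when Sprint Meeting ends (back-to-back, no overlap); Sprint Meeting is clear from here.
Roadmap Standup starts before Design Sync ends → Design Sync and Roadmap Standup overlap.
Design Debrief starts after Design Sync ends; Design Sync is clear from here.
Design Debrief starts before Roadmap Standup ends → Roadmap Standup and Design Debrief overlap.
Kickoff Call starts after Roadmap Standup ends; Roadmap Standup is clear from here.
Kickoff Call starts after Design Debrief ends; Design Debrief is clear from here.
Onboarding Readout starts before Kickoff Call ends → Kickoff Call and Onboarding Readout overlap.
Overlapping pairs: Design Debrief & Roadmap Standup, Design Sync & Roadmap Standup, Kickoff Call & Onboarding Readout — 3 in total.

3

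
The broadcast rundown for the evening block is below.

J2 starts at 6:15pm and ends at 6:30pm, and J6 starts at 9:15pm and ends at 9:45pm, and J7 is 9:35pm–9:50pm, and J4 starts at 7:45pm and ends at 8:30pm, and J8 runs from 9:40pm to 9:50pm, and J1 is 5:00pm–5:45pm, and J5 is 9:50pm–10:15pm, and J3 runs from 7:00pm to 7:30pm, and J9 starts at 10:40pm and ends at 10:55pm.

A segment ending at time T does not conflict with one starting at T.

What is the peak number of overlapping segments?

3

Walk through starts and ends in time order (an end at T is processed before a start at T):
5:00pm start J1 → 1
5:45pm end J1 → 0
6:15pm start J2 → 1
6:30pm end J2 → 0
7:00pm start J3 → 1
7:30pm end J3 → 0
7:45pm start J4 → 1
8:30pm end J4 → 0
9:15pm start J6 → 1
9:35pm start J7 → 2
9:40pm start J8 → 3
9:45pm end J6 → 2
9:50pm end J7 → 1
9:50pm end J8 → 0
9:50pm start J5 → 1
10:15pm end J5 → 0
10:40pm start J9 → 1
10:55pm end J9 → 0
Peak is 3, at 9:40pm (J6, J7, J8).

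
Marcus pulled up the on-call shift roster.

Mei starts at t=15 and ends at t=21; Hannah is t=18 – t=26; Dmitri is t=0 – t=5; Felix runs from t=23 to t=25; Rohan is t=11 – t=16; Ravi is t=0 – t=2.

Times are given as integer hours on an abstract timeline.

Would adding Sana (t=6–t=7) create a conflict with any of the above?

Dmitri: ends t=5 at or before Sana starts t=6 → clear.
Ravi: ends t=2 at or before Sana starts t=6 → clear.
Rohan: starts t=11 at or after Sana ends t=7 → clear.
Mei: starts t=15 at or after Sana ends t=7 → clear.
Hannah: starts t=18 at or after Sana ends t=7 → clear.
Felix: starts t=23 at or after Sana ends t=7 → clear.

No — it doesn't clash with anything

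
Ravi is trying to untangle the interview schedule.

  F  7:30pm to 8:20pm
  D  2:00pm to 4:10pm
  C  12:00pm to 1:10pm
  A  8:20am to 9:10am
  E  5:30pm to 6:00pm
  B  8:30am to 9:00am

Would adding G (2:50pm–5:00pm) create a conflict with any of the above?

A: ends 9:10am at or before G starts 2:50pm → clear.
B: ends 9:00am at or before G starts 2:50pm → clear.
C: ends 1:10pm at or before G starts 2:50pm → clear.
D: starts 2:00pm before G ends 5:00pm, and ends 4:10pm after G starts 2:50pm → overlap.
E: starts 5:30pm at or after G ends 5:00pm → clear.
F: starts 7:30pm at or after G ends 5:00pm → clear.
G overlaps D.

Yes — it overlaps D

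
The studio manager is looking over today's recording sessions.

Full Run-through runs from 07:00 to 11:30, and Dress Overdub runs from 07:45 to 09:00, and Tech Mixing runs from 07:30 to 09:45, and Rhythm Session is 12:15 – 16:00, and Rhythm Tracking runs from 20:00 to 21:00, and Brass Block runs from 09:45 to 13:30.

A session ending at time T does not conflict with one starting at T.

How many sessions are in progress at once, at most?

3

Walk through starts and ends in time order (an end at T is processed before a start at T):
07:00 start Full Run-through → 1
07:30 start Tech Mixing → 2
07:45 start Dress Overdub → 3
09:00 end Dress Overdub → 2
09:45 end Tech Mixing → 1
09:45 start Brass Block → 2
11:30 end Full Run-through → 1
12:15 start Rhythm Session → 2
13:30 end Brass Block → 1
16:00 end Rhythm Session → 0
20:00 start Rhythm Tracking → 1
21:00 end Rhythm Tracking → 0
Peak is 3, at 07:45 (Dress Overdub, Full Run-through, Tech Mixing).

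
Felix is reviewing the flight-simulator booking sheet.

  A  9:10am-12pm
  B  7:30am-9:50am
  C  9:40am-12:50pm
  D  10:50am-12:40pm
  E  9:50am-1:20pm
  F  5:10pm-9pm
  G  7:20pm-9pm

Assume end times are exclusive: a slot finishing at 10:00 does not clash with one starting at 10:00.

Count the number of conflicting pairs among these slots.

9

Sorted by start: B, A, C, E, D, F, G.
A starts before B ends → B and A overlap.
C starts before B ends → B and C overlap.
E starts exactly when B ends (back-to-back, no overlap) — done with B.
C starts before A ends → A and C overlap.
E starts before A ends → A and E overlap.
D starts before A ends → A and D overlap.
F starts after A ends — done with A.
E starts before C ends → C and E overlap.
D starts before C ends → C and D overlap.
F starts after C ends — done with C.
D starts before E ends → E and D overlap.
F starts after E ends — done with E.
F starts after D ends — done with D.
G starts before F ends → F and G overlap.
Overlapping pairs: A & B, A & C, A & D, A & E, B & C, C & D, C & E, D & E, F & G — 9 in total.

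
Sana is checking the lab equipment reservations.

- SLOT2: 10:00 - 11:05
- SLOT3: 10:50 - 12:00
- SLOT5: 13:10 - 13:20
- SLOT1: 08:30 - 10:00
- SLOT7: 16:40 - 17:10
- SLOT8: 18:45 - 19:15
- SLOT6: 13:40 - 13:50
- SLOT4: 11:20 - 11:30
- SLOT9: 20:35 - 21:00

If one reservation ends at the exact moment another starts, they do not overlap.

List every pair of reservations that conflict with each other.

SLOT2 & SLOT3, SLOT3 & SLOT4

Sorted by start: SLOT1, SLOT2, SLOT3, SLOT4, SLOT5, SLOT6, SLOT7, SLOT8, SLOT9.
SLOT2 starts exactly when SLOT1 ends (back-to-back, no overlap), so nothing later overlaps SLOT1 either.
SLOT3 starts before SLOT2 ends → SLOT2 and SLOT3 overlap.
SLOT4 starts after SLOT2 ends, so nothing later overlaps SLOT2 either.
SLOT4 starts before SLOT3 ends → SLOT3 and SLOT4 overlap.
SLOT5 starts after SLOT3 ends, so nothing later overlaps SLOT3 either.
SLOT5 starts after SLOT4 ends, so nothing later overlaps SLOT4 either.
SLOT6 starts after SLOT5 ends, so nothing later overlaps SLOT5 either.
SLOT7 starts after SLOT6 ends, so nothing later overlaps SLOT6 either.
SLOT8 starts after SLOT7 ends, so nothing later overlaps SLOT7 either.
SLOT9 starts after SLOT8 ends.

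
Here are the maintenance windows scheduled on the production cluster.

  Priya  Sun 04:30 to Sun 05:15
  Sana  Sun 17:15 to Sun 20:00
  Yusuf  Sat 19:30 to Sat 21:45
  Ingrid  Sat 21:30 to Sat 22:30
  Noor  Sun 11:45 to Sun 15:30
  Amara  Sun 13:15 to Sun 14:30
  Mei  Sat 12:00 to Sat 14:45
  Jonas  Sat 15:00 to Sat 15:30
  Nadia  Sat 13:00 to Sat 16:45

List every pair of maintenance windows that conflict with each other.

Sorted by start: Mei, Nadia, Jonas, Yusuf, Ingrid, Priya, Noor, Amara, Sana.
Nadia starts before Mei ends → Mei and Nadia overlap.
Jonas starts after Mei ends; Mei is clear from here.
Jonas starts before Nadia ends → Nadia and Jonas overlap.
Yusuf starts after Nadia ends; Nadia is clear from here.
Yusuf starts after Jonas ends; Jonas is clear from here.
Ingrid starts before Yusuf ends → Yusuf and Ingrid overlap.
Priya starts after Yusuf ends; Yusuf is clear from here.
Priya starts after Ingrid ends; Ingrid is clear from here.
Noor starts after Priya ends; Priya is clear from here.
Amara starts before Noor ends → Noor and Amara overlap.
Sana starts after Noor ends.
Sana starts after Amara ends.

Amara & Noor, Ingrid & Yusuf, Jonas & Nadia, Mei & Nadia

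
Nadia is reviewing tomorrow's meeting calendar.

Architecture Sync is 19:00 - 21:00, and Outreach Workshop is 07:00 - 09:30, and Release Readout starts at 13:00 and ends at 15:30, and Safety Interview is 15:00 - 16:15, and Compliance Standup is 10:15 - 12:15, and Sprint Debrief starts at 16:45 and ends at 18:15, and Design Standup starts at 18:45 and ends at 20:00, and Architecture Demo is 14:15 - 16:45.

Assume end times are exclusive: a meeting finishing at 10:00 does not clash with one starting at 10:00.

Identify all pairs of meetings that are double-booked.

Check each pair: they overlap iff neither finishes before the other starts.
Sorted by start: Outreach Workshop, Compliance Standup, Release Readout, Architecture Demo, Safety Interview, Sprint Debrief, Design Standup, Architecture Sync.
Compliance Standup starts after Outreach Workshop ends; Outreach Workshop is clear from here.
Release Readout starts after Compliance Standup ends; Compliance Standup is clear from here.
Architecture Demo starts before Release Readout ends → Release Readout and Architecture Demo overlap.
Safety Interview starts before Release Readout ends → Release Readout and Safety Interview overlap.
Sprint Debrief starts after Release Readout ends; Release Readout is clear from here.
Safety Interview starts before Architecture Demo ends → Architecture Demo and Safety Interview overlap.
Sprint Debrief starts exactly when Architecture Demo ends (back-to-back, no overlap); Architecture Demo is clear from here.
Sprint Debrief starts after Safety Interview ends; Safety Interview is clear from here.
Design Standup starts after Sprint Debrief ends; Sprint Debrief is clear from here.
Architecture Sync starts before Design Standup ends → Design Standup and Architecture Sync overlap.

Architecture Demo & Release Readout, Architecture Demo & Safety Interview, Architecture Sync & Design Standup, Release Readout & Safety Interview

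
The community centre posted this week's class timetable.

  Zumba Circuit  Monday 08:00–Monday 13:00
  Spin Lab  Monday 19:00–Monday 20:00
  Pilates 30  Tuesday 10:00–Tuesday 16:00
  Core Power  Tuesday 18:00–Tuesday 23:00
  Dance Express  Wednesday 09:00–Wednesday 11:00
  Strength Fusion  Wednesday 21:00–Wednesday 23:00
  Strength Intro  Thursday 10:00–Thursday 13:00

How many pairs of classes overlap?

Sorted by start: Zumba Circuit, Spin Lab, Pilates 30, Core Power, Dance Express, Strength Fusion, Strength Intro.
Spin Lab starts after Zumba Circuit ends; Zumba Circuit is clear from here.
Pilates 30 starts after Spin Lab ends; Spin Lab is clear from here.
Core Power starts after Pilates 30 ends; Pilates 30 is clear from here.
Dance Express starts after Core Power ends; Core Power is clear from here.
Strength Fusion starts after Dance Express ends; Dance Express is clear from here.
Strength Intro starts after Strength Fusion ends.
No pair overlaps.

0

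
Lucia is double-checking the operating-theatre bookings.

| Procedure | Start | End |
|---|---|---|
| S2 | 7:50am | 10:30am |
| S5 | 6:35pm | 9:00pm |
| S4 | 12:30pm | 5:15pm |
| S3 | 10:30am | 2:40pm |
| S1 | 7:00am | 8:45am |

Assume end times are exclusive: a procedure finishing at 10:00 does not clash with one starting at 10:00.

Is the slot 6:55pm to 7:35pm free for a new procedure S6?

S1: ends 8:45am at or before S6 starts 6:55pm → clear.
S2: ends 10:30am at or before S6 starts 6:55pm → clear.
S3: ends 2:40pm at or before S6 starts 6:55pm → clear.
S4: ends 5:15pm at or before S6 starts 6:55pm → clear.
S5: starts 6:35pm before S6 ends 7:35pm, and ends 9:00pm after S6 starts 6:55pm → overlap.
S6 overlaps S5.

No — it overlaps S5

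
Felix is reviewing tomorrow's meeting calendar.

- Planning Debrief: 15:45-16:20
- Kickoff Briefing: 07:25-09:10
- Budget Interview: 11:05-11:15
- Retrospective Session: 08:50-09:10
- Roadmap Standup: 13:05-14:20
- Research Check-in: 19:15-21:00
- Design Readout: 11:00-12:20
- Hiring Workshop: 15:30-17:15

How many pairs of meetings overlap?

3

Sorted by start: Kickoff Briefing, Retrospective Session, Design Readout, Budget Interview, Roadmap Standup, Hiring Workshop, Planning Debrief, Research Check-in.
Retrospective Session starts before Kickoff Briefing ends → Kickoff Briefing and Retrospective Session overlap.
Design Readout starts after Kickoff Briefing ends, so Kickoff Briefing has no further overlaps.
Design Readout starts after Retrospective Session ends, so Retrospective Session has no further overlaps.
Budget Interview starts before Design Readout ends → Design Readout and Budget Interview overlap.
Roadmap Standup starts after Design Readout ends, so Design Readout has no further overlaps.
Roadmap Standup starts after Budget Interview ends, so Budget Interview has no further overlaps.
Hiring Workshop starts after Roadmap Standup ends, so Roadmap Standup has no further overlaps.
Planning Debrief starts before Hiring Workshop ends → Hiring Workshop and Planning Debrief overlap.
Research Check-in starts after Hiring Workshop ends.
Research Check-in starts after Planning Debrief ends.
Overlapping pairs: Budget Interview & Design Readout, Hiring Workshop & Planning Debrief, Kickoff Briefing & Retrospective Session — 3 in total.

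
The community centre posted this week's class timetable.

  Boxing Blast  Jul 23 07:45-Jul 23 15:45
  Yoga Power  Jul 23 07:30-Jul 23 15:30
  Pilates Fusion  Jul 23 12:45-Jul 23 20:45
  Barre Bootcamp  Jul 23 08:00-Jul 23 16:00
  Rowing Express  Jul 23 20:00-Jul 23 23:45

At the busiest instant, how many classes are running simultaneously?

4

Sort all start/end points and keep a running count:
Jul 23 07:30 start Yoga Power → 1
Jul 23 07:45 start Boxing Blast → 2
Jul 23 08:00 start Barre Bootcamp → 3
Jul 23 12:45 start Pilates Fusion → 4
Jul 23 15:30 end Yoga Power → 3
Jul 23 15:45 end Boxing Blast → 2
Jul 23 16:00 end Barre Bootcamp → 1
Jul 23 20:00 start Rowing Express → 2
Jul 23 20:45 end Pilates Fusion → 1
Jul 23 23:45 end Rowing Express → 0
Peak is 4, at Jul 23 12:45 (Barre Bootcamp, Boxing Blast, Pilates Fusion, Yoga Power).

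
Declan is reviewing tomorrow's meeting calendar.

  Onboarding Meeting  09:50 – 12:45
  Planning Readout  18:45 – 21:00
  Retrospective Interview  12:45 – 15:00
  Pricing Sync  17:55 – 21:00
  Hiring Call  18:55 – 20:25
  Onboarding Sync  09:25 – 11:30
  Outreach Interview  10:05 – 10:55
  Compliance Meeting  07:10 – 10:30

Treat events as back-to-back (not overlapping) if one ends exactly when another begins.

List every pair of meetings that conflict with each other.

Two intervals overlap when each starts before the other ends.
Sorted by start: Compliance Meeting, Onboarding Sync, Onboarding Meeting, Outreach Interview, Retrospective Interview, Pricing Sync, Planning Readout, Hiring Call.
Onboarding Sync starts before Compliance Meeting ends → Compliance Meeting and Onboarding Sync overlap.
Onboarding Meeting starts before Compliance Meeting ends → Compliance Meeting and Onboarding Meeting overlap.
Outreach Interview starts before Compliance Meeting ends → Compliance Meeting and Outreach Interview overlap.
Retrospective Interview starts after Compliance Meeting ends, so nothing later overlaps Compliance Meeting either.
Onboarding Meeting starts before Onboarding Sync ends → Onboarding Sync and Onboarding Meeting overlap.
Outreach Interview starts before Onboarding Sync ends → Onboarding Sync and Outreach Interview overlap.
Retrospective Interview starts after Onboarding Sync ends, so nothing later overlaps Onboarding Sync either.
Outreach Interview starts before Onboarding Meeting ends → Onboarding Meeting and Outreach Interview overlap.
Retrospective Interview starts exactly when Onboarding Meeting ends (back-to-back, no overlap), so nothing later overlaps Onboarding Meeting either.
Retrospective Interview starts after Outreach Interview ends, so nothing later overlaps Outreach Interview either.
Pricing Sync starts after Retrospective Interview ends, so nothing later overlaps Retrospective Interview either.
Planning Readout starts before Pricing Sync ends → Pricing Sync and Planning Readout overlap.
Hiring Call starts before Pricing Sync ends → Pricing Sync and Hiring Call overlap.
Hiring Call starts before Planning Readout ends → Planning Readout and Hiring Call overlap.

Compliance Meeting & Onboarding Meeting, Compliance Meeting & Onboarding Sync, Compliance Meeting & Outreach Interview, Hiring Call & Planning Readout, Hiring Call & Pricing Sync, Onboarding Meeting & Onboarding Sync, Onboarding Meeting & Outreach Interview, Onboarding Sync & Outreach Interview, Planning Readout & Pricing Sync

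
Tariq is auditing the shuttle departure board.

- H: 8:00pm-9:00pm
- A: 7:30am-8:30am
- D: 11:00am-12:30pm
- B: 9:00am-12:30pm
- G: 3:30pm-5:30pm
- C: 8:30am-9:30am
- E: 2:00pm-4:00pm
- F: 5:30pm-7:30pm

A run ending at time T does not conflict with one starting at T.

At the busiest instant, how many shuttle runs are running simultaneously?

2

Sweep the timeline, counting +1 at each start and −1 at each end (ends before starts at a tie):
7:30am start A → 1
8:30am end A → 0
8:30am start C → 1
9:00am start B → 2
9:30am end C → 1
11:00am start D → 2
12:30pm end B → 1
12:30pm end D → 0
2:00pm start E → 1
3:30pm start G → 2
4:00pm end E → 1
5:30pm end G → 0
5:30pm start F → 1
7:30pm end F → 0
8:00pm start H → 1
9:00pm end H → 0
Peak is 2, at 9:00am (B, C).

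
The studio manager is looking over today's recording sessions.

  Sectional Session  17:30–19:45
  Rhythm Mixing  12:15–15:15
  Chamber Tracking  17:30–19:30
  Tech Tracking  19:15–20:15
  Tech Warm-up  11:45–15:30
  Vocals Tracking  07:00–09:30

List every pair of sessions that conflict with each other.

Chamber Tracking & Sectional Session, Chamber Tracking & Tech Tracking, Rhythm Mixing & Tech Warm-up, Sectional Session & Tech Tracking

Sorted by start: Vocals Tracking, Tech Warm-up, Rhythm Mixing, Chamber Tracking, Sectional Session, Tech Tracking.
Tech Warm-up starts after Vocals Tracking ends — done with Vocals Tracking.
Rhythm Mixing starts before Tech Warm-up ends → Tech Warm-up and Rhythm Mixing overlap.
Chamber Tracking starts after Tech Warm-up ends — done with Tech Warm-up.
Chamber Tracking starts after Rhythm Mixing ends — done with Rhythm Mixing.
Sectional Session starts before Chamber Tracking ends → Chamber Tracking and Sectional Session overlap.
Tech Tracking starts before Chamber Tracking ends → Chamber Tracking and Tech Tracking overlap.
Tech Tracking starts before Sectional Session ends → Sectional Session and Tech Tracking overlap.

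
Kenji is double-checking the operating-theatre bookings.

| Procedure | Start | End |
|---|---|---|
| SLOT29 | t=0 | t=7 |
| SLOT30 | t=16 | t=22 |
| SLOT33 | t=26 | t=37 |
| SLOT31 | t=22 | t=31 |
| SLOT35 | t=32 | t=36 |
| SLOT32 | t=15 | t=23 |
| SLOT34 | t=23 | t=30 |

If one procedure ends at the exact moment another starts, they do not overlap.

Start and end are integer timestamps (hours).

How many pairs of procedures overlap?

6

Two intervals overlap when each starts before the other ends.
Sorted by start: SLOT29, SLOT32, SLOT30, SLOT31, SLOT34, SLOT33, SLOT35.
SLOT32 starts after SLOT29 ends — done with SLOT29.
SLOT30 starts before SLOT32 ends → SLOT32 and SLOT30 overlap.
SLOT31 starts before SLOT32 ends → SLOT32 and SLOT31 overlap.
SLOT34 starts exactly when SLOT32 ends (back-to-back, no overlap) — done with SLOT32.
SLOT31 starts exactly when SLOT30 ends (back-to-back, no overlap) — done with SLOT30.
SLOT34 starts before SLOT31 ends → SLOT31 and SLOT34 overlap.
SLOT33 starts before SLOT31 ends → SLOT31 and SLOT33 overlap.
SLOT35 starts after SLOT31 ends.
SLOT33 starts before SLOT34 ends → SLOT34 and SLOT33 overlap.
SLOT35 starts after SLOT34 ends.
SLOT35 starts before SLOT33 ends → SLOT33 and SLOT35 overlap.
Overlapping pairs: SLOT30 & SLOT32, SLOT31 & SLOT32, SLOT31 & SLOT33, SLOT31 & SLOT34, SLOT33 & SLOT34, SLOT33 & SLOT35 — 6 in total.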